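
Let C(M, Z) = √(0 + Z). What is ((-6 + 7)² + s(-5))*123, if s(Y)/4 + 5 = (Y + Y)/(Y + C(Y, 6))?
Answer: -19803/19 + 4920*√6/19 ≈ -407.97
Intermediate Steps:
C(M, Z) = √Z
s(Y) = -20 + 8*Y/(Y + √6) (s(Y) = -20 + 4*((Y + Y)/(Y + √6)) = -20 + 4*((2*Y)/(Y + √6)) = -20 + 4*(2*Y/(Y + √6)) = -20 + 8*Y/(Y + √6))
((-6 + 7)² + s(-5))*123 = ((-6 + 7)² + 4*(-5*√6 - 3*(-5))/(-5 + √6))*123 = (1² + 4*(-5*√6 + 15)/(-5 + √6))*123 = (1 + 4*(15 - 5*√6)/(-5 + √6))*123 = 123 + 492*(15 - 5*√6)/(-5 + √6)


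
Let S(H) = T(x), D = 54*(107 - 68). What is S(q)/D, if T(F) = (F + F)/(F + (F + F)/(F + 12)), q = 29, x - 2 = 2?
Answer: 8/9477 ≈ 0.00084415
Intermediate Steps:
D = 2106 (D = 54*39 = 2106)
x = 4 (x = 2 + 2 = 4)
T(F) = 2*F/(F + 2*F/(12 + F)) (T(F) = (2*F)/(F + (2*F)/(12 + F)) = (2*F)/(F + 2*F/(12 + F)) = 2*F/(F + 2*F/(12 + F)))
S(H) = 16/9 (S(H) = 2*(12 + 4)/(14 + 4) = 2*16/18 = 2*(1/18)*16 = 16/9)
S(q)/D = (16/9)/2106 = (16/9)*(1/2106) = 8/9477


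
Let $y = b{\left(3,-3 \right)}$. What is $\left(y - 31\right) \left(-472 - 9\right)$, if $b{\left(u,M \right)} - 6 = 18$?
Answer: $3367$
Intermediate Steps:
$b{\left(u,M \right)} = 24$ ($b{\left(u,M \right)} = 6 + 18 = 24$)
$y = 24$
$\left(y - 31\right) \left(-472 - 9\right) = \left(24 - 31\right) \left(-472 - 9\right) = \left(-7\right) \left(-481\right) = 3367$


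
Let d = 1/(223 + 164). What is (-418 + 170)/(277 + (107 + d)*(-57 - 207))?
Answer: 31992/3608347 ≈ 0.0088661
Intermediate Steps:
d = 1/387 ≈ 0.0025840
(-418 + 170)/(277 + (107 + d)*(-57 - 207)) = (-418 + 170)/(277 + (107 + 1/387)*(-57 - 207)) = -248/(277 + (41410/387)*(-264)) = -248/(277 - 3644080/129) = -248/(-3608347/129) = -248*(-129/3608347) = 31992/3608347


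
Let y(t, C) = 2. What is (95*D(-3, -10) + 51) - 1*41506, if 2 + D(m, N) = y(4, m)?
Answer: -41455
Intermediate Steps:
D(m, N) = 0 (D(m, N) = -2 + 2 = 0)
(95*D(-3, -10) + 51) - 1*41506 = (95*0 + 51) - 1*41506 = (0 + 51) - 41506 = 51 - 41506 = -41455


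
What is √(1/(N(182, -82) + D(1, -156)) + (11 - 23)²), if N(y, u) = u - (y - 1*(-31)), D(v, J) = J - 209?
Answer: √15681435/330 ≈ 12.000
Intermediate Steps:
D(v, J) = -209 + J
N(y, u) = -31 + u - y (N(y, u) = u - (y + 31) = u - (31 + y) = u + (-31 - y) = -31 + u - y)
√(1/(N(182, -82) + D(1, -156)) + (11 - 23)²) = √(1/((-31 - 82 - 1*182) + (-209 - 156)) + (11 - 23)²) = √(1/((-31 - 82 - 182) - 365) + (-12)²) = √(1/(-295 - 365) + 144) = √(1/(-660) + 144) = √(-1/660 + 144) = √(95039/660) = √15681435/330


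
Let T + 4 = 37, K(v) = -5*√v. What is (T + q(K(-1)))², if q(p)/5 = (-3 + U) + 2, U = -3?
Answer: 169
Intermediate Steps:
q(p) = -20 (q(p) = 5*((-3 - 3) + 2) = 5*(-6 + 2) = 5*(-4) = -20)
T = 33 (T = -4 + 37 = 33)
(T + q(K(-1)))² = (33 - 20)² = 13² = 169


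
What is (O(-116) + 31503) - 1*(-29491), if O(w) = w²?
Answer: 74450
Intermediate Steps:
(O(-116) + 31503) - 1*(-29491) = ((-116)² + 31503) - 1*(-29491) = (13456 + 31503) + 29491 = 44959 + 29491 = 74450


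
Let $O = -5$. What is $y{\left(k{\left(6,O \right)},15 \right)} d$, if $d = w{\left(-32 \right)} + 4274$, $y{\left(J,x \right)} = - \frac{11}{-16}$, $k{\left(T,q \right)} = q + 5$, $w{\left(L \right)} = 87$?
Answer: $\frac{47971}{16} \approx 2998.2$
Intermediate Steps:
$k{\left(T,q \right)} = 5 + q$
$y{\left(J,x \right)} = \frac{11}{16}$ ($y{\left(J,x \right)} = \left(-11\right) \left(- \frac{1}{16}\right) = \frac{11}{16}$)
$d = 4361$ ($d = 87 + 4274 = 4361$)
$y{\left(k{\left(6,O \right)},15 \right)} d = \frac{11}{16} \cdot 4361 = \frac{47971}{16}$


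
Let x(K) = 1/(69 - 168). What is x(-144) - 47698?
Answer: -4722103/99 ≈ -47698.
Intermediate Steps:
x(K) = -1/99 (x(K) = 1/(-99) = -1/99)
x(-144) - 47698 = -1/99 - 47698 = -4722103/99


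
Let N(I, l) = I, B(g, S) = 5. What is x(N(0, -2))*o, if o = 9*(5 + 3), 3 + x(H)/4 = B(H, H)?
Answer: 576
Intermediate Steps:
x(H) = 8 (x(H) = -12 + 4*5 = -12 + 20 = 8)
o = 72 (o = 9*8 = 72)
x(N(0, -2))*o = 8*72 = 576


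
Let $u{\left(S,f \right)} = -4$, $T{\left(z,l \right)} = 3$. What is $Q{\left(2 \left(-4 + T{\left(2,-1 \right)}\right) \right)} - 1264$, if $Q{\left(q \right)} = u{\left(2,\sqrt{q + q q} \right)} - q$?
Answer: $-1266$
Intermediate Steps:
$Q{\left(q \right)} = -4 - q$
$Q{\left(2 \left(-4 + T{\left(2,-1 \right)}\right) \right)} - 1264 = \left(-4 - 2 \left(-4 + 3\right)\right) - 1264 = \left(-4 - 2 \left(-1\right)\right) - 1264 = \left(-4 - -2\right) - 1264 = \left(-4 + 2\right) - 1264 = -2 - 1264 = -1266$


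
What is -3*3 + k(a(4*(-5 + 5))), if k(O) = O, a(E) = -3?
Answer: -12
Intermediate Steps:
-3*3 + k(a(4*(-5 + 5))) = -3*3 - 3 = -9 - 3 = -12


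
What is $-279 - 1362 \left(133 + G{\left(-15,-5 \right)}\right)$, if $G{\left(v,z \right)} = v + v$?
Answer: $-140565$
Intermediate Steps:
$G{\left(v,z \right)} = 2 v$
$-279 - 1362 \left(133 + G{\left(-15,-5 \right)}\right) = -279 - 1362 \left(133 + 2 \left(-15\right)\right) = -279 - 1362 \left(133 - 30\right) = -279 - 140286 = -140565$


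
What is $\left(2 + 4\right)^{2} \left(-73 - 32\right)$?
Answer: $-3780$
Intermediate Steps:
$\left(2 + 4\right)^{2} \left(-73 - 32\right) = 6^{2} \left(-105\right) = 36 \left(-105\right) = -3780$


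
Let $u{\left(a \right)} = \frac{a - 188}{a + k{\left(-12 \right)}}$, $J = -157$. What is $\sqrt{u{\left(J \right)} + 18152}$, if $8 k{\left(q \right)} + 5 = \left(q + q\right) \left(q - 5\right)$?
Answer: $\frac{4 \sqrt{825619553}}{853} \approx 134.74$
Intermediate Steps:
$k{\left(q \right)} = - \frac{5}{8} + \frac{q \left(-5 + q\right)}{4}$ ($k{\left(q \right)} = - \frac{5}{8} + \frac{\left(q + q\right) \left(q - 5\right)}{8} = - \frac{5}{8} + \frac{2 q \left(-5 + q\right)}{8} = - \frac{5}{8} + \frac{q \left(-5 + q\right)}{4}$)
$u{\left(a \right)} = \frac{-188 + a}{\frac{403}{8} + a}$ ($u{\left(a \right)} = \frac{a - 188}{a - \left(- \frac{115}{8} - 36\right)} = \frac{-188 + a}{a + \left(- \frac{5}{8} + 15 + \frac{1}{4} \cdot 144\right)} = \frac{-188 + a}{a + \left(- \frac{5}{8} + 15 + 36\right)} = \frac{-188 + a}{a + \frac{403}{8}} = \frac{-188 + a}{\frac{403}{8} + a}$)
$\sqrt{u{\left(J \right)} + 18152} = \sqrt{\frac{8 \left(-188 - 157\right)}{403 + 8 \left(-157\right)} + 18152} = \sqrt{8 \frac{1}{403 - 1256} \left(-345\right) + 18152} = \sqrt{8 \frac{1}{-853} \left(-345\right) + 18152} = \sqrt{8 \left(- \frac{1}{853}\right) \left(-345\right) + 18152} = \sqrt{\frac{2760}{853} + 18152} = \sqrt{\frac{15486416}{853}} = \frac{4 \sqrt{825619553}}{853}$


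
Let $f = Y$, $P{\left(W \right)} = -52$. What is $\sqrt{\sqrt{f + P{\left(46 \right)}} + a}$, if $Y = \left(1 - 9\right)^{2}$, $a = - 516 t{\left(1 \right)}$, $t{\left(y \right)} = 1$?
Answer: $\sqrt{-516 + 2 \sqrt{3}} \approx 22.639 i$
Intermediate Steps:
$a = -516$ ($a = \left(-516\right) 1 = -516$)
$Y = 64$ ($Y = \left(-8\right)^{2} = 64$)
$f = 64$
$\sqrt{\sqrt{f + P{\left(46 \right)}} + a} = \sqrt{\sqrt{64 - 52} - 516} = \sqrt{\sqrt{12} - 516} = \sqrt{2 \sqrt{3} - 516} = \sqrt{-516 + 2 \sqrt{3}}$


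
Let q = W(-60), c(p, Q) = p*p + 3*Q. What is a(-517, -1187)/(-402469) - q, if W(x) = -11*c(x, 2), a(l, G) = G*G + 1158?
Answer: 15962925227/402469 ≈ 39663.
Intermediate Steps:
a(l, G) = 1158 + G² (a(l, G) = G² + 1158 = 1158 + G²)
c(p, Q) = p² + 3*Q
W(x) = -66 - 11*x² (W(x) = -11*(x² + 3*2) = -11*(x² + 6) = -11*(6 + x²) = -66 - 11*x²)
q = -39666 (q = -66 - 11*(-60)² = -66 - 11*3600 = -66 - 39600 = -39666)
a(-517, -1187)/(-402469) - q = (1158 + (-1187)²)/(-402469) - 1*(-39666) = (1158 + 1408969)*(-1/402469) + 39666 = 1410127*(-1/402469) + 39666 = -1410127/402469 + 39666 = 15962925227/402469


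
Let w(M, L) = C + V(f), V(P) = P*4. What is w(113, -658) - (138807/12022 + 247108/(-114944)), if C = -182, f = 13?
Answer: -24078209909/172732096 ≈ -139.40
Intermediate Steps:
V(P) = 4*P
w(M, L) = -130 (w(M, L) = -182 + 4*13 = -182 + 52 = -130)
w(113, -658) - (138807/12022 + 247108/(-114944)) = -130 - (138807/12022 + 247108/(-114944)) = -130 - (138807*(1/12022) + 247108*(-1/114944)) = -130 - (138807/12022 - 61777/28736) = -130 - 1*1623037429/172732096 = -130 - 1623037429/172732096 = -24078209909/172732096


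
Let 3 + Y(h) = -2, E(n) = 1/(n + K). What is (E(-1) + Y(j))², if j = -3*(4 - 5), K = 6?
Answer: 576/25 ≈ 23.040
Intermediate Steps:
E(n) = 1/(6 + n) (E(n) = 1/(n + 6) = 1/(6 + n))
j = 3 (j = -3*(-1) = 3)
Y(h) = -5 (Y(h) = -3 - 2 = -5)
(E(-1) + Y(j))² = (1/(6 - 1) - 5)² = (1/5 - 5)² = (⅕ - 5)² = (-24/5)² = 576/25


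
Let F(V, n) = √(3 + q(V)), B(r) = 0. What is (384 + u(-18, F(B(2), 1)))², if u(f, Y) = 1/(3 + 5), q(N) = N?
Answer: 9443329/64 ≈ 1.4755e+5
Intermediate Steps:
F(V, n) = √(3 + V)
u(f, Y) = ⅛ (u(f, Y) = 1/8 = ⅛)
(384 + u(-18, F(B(2), 1)))² = (384 + ⅛)² = (3073/8)² = 9443329/64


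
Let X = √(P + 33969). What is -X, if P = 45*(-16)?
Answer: -√33249 ≈ -182.34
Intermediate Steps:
P = -720
X = √33249 (X = √(-720 + 33969) = √33249 ≈ 182.34)
-X = -√33249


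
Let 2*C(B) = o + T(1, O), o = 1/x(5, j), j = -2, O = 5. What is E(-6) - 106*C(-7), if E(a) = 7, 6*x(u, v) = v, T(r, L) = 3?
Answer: 7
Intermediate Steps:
x(u, v) = v/6
o = -3 (o = 1/((⅙)*(-2)) = 1/(-⅓) = -3)
C(B) = 0 (C(B) = (-3 + 3)/2 = (½)*0 = 0)
E(-6) - 106*C(-7) = 7 - 106*0 = 7 + 0 = 7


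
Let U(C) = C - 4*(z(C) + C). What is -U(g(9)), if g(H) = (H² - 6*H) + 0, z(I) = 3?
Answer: 93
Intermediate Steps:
g(H) = H² - 6*H
U(C) = -12 - 3*C (U(C) = C - 4*(3 + C) = C + (-12 - 4*C) = -12 - 3*C)
-U(g(9)) = -(-12 - 27*(-6 + 9)) = -(-12 - 27*3) = -(-12 - 3*27) = -(-12 - 81) = -1*(-93) = 93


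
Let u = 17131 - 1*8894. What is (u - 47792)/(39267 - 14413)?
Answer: -39555/24854 ≈ -1.5915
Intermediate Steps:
u = 8237 (u = 17131 - 8894 = 8237)
(u - 47792)/(39267 - 14413) = (8237 - 47792)/(39267 - 14413) = -39555/24854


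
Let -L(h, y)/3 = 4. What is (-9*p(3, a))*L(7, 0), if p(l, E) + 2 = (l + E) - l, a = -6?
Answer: -864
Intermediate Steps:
L(h, y) = -12 (L(h, y) = -3*4 = -12)
p(l, E) = -2 + E (p(l, E) = -2 + ((l + E) - l) = -2 + ((E + l) - l) = -2 + E)
(-9*p(3, a))*L(7, 0) = -9*(-2 - 6)*(-12) = -9*(-8)*(-12) = 72*(-12) = -864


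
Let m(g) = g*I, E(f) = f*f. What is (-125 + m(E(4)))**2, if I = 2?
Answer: 8649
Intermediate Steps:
E(f) = f**2
m(g) = 2*g (m(g) = g*2 = 2*g)
(-125 + m(E(4)))**2 = (-125 + 2*4**2)**2 = (-125 + 2*16)**2 = (-125 + 32)**2 = (-93)**2 = 8649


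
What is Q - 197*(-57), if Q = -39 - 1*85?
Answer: 11105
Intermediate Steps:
Q = -124 (Q = -39 - 85 = -124)
Q - 197*(-57) = -124 - 197*(-57) = -124 + 11229 = 11105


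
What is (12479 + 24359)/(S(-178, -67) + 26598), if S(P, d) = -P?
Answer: 18419/13388 ≈ 1.3758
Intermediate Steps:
(12479 + 24359)/(S(-178, -67) + 26598) = (12479 + 24359)/(-1*(-178) + 26598) = 36838/(178 + 26598) = 36838/26776 = 36838*(1/26776) = 18419/13388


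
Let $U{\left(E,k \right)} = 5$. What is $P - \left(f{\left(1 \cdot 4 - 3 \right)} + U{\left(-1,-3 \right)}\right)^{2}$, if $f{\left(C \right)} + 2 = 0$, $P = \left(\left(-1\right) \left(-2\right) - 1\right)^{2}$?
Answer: $-8$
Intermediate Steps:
$P = 1$ ($P = \left(2 - 1\right)^{2} = 1^{2} = 1$)
$f{\left(C \right)} = -2$ ($f{\left(C \right)} = -2 + 0 = -2$)
$P - \left(f{\left(1 \cdot 4 - 3 \right)} + U{\left(-1,-3 \right)}\right)^{2} = 1 - \left(-2 + 5\right)^{2} = 1 - 3^{2} = 1 - 9 = -8$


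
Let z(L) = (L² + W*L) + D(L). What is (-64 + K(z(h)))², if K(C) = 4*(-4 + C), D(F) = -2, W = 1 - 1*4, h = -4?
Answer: 576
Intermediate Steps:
W = -3 (W = 1 - 4 = -3)
z(L) = -2 + L² - 3*L (z(L) = (L² - 3*L) - 2 = -2 + L² - 3*L)
K(C) = -16 + 4*C
(-64 + K(z(h)))² = (-64 + (-16 + 4*(-2 + (-4)² - 3*(-4))))² = (-64 + (-16 + 4*(-2 + 16 + 12)))² = (-64 + (-16 + 4*26))² = (-64 + (-16 + 104))² = (-64 + 88)² = 24² = 576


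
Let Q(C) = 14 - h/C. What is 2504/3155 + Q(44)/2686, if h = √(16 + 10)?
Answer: 3384957/4237165 - √26/118184 ≈ 0.79883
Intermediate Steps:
h = √26 ≈ 5.0990
Q(C) = 14 - √26/C
2504/3155 + Q(44)/2686 = 2504/3155 + (14 - 1*√26/44)/2686 = 2504*(1/3155) + (14 - 1*√26*1/44)*(1/2686) = 2504/3155 + (14 - √26/44)*(1/2686) = 2504/3155 + (7/1343 - √26/118184) = 3384957/4237165 - √26/118184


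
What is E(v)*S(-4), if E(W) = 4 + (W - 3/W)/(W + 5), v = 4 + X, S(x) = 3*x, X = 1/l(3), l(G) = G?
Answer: -4794/91 ≈ -52.681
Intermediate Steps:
X = ⅓ (X = 1/3 = ⅓ ≈ 0.33333)
v = 13/3 (v = 4 + ⅓ = 13/3 ≈ 4.3333)
E(W) = 4 + (W - 3/W)/(5 + W)
E(v)*S(-4) = ((-3 + 5*(13/3)² + 20*(13/3))/((13/3)*(5 + 13/3)))*(3*(-4)) = (3*(-3 + 5*(169/9) + 260/3)/(13*(28/3)))*(-12) = ((3/13)*(3/28)*(-3 + 845/9 + 260/3))*(-12) = ((3/13)*(3/28)*(1598/9))*(-12) = (799/182)*(-12) = -4794/91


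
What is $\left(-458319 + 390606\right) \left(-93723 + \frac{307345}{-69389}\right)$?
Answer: $\frac{440381827962096}{69389} \approx 6.3466 \cdot 10^{9}$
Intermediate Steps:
$\left(-458319 + 390606\right) \left(-93723 + \frac{307345}{-69389}\right) = - 67713 \left(-93723 + 307345 \left(- \frac{1}{69389}\right)\right) = - 67713 \left(-93723 - \frac{307345}{69389}\right) = \left(-67713\right) \left(- \frac{6503652592}{69389}\right) = \frac{440381827962096}{69389}$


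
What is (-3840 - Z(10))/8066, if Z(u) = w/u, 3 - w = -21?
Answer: -9606/20165 ≈ -0.47637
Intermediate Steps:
w = 24 (w = 3 - 1*(-21) = 3 + 21 = 24)
Z(u) = 24/u
(-3840 - Z(10))/8066 = (-3840 - 24/10)/8066 = (-3840 - 24/10)*(1/8066) = (-3840 - 1*12/5)*(1/8066) = (-3840 - 12/5)*(1/8066) = -19212/5*1/8066 = -9606/20165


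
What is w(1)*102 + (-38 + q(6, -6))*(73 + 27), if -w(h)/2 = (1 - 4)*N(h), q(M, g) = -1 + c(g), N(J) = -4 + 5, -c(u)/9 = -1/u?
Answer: -3438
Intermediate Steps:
c(u) = 9/u (c(u) = -(-9)/u = 9/u)
N(J) = 1
q(M, g) = -1 + 9/g
w(h) = 6 (w(h) = -2*(1 - 4) = -(-6) = -2*(-3) = 6)
w(1)*102 + (-38 + q(6, -6))*(73 + 27) = 6*102 + (-38 + (9 - 1*(-6))/(-6))*(73 + 27) = 612 + (-38 - (9 + 6)/6)*100 = 612 + (-38 - 1/6*15)*100 = 612 + (-38 - 5/2)*100 = 612 - 81/2*100 = 612 - 4050 = -3438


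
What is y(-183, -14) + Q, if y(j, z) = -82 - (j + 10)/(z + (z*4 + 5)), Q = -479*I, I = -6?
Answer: 181307/65 ≈ 2789.3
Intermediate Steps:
Q = 2874 (Q = -479*(-6) = 2874)
y(j, z) = -82 - (10 + j)/(5 + 5*z) (y(j, z) = -82 - (10 + j)/(z + (4*z + 5)) = -82 - (10 + j)/(z + (5 + 4*z)) = -82 - (10 + j)/(5 + 5*z))
y(-183, -14) + Q = (-420 - 1*(-183) - 410*(-14))/(5*(1 - 14)) + 2874 = (1/5)*(-420 + 183 + 5740)/(-13) + 2874 = (1/5)*(-1/13)*5503 + 2874 = -5503/65 + 2874 = 181307/65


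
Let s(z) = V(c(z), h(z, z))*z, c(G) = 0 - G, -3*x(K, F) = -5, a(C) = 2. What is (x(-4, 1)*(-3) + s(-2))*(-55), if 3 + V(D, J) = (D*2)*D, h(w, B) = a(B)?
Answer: 825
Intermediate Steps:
x(K, F) = 5/3 (x(K, F) = -1/3*(-5) = 5/3)
c(G) = -G
h(w, B) = 2
V(D, J) = -3 + 2*D**2 (V(D, J) = -3 + (D*2)*D = -3 + (2*D)*D = -3 + 2*D**2)
s(z) = z*(-3 + 2*z**2) (s(z) = (-3 + 2*(-z)**2)*z = (-3 + 2*z**2)*z = z*(-3 + 2*z**2))
(x(-4, 1)*(-3) + s(-2))*(-55) = ((5/3)*(-3) - 2*(-3 + 2*(-2)**2))*(-55) = (-5 - 2*(-3 + 2*4))*(-55) = (-5 - 2*(-3 + 8))*(-55) = (-5 - 2*5)*(-55) = (-5 - 10)*(-55) = -15*(-55) = 825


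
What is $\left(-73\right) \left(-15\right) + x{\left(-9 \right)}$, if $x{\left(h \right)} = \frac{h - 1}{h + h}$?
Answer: $\frac{9860}{9} \approx 1095.6$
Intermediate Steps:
$x{\left(h \right)} = \frac{-1 + h}{2 h}$
$\left(-73\right) \left(-15\right) + x{\left(-9 \right)} = \left(-73\right) \left(-15\right) + \frac{-1 - 9}{2 \left(-9\right)} = 1095 + \frac{1}{2} \left(- \frac{1}{9}\right) \left(-10\right) = 1095 + \frac{5}{9} = \frac{9860}{9}$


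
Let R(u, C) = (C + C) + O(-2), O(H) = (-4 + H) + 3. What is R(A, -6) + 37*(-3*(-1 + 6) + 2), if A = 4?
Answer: -496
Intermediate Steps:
O(H) = -1 + H
R(u, C) = -3 + 2*C (R(u, C) = (C + C) + (-1 - 2) = 2*C - 3 = -3 + 2*C)
R(A, -6) + 37*(-3*(-1 + 6) + 2) = (-3 + 2*(-6)) + 37*(-3*(-1 + 6) + 2) = (-3 - 12) + 37*(-3*5 + 2) = -15 + 37*(-15 + 2) = -15 + 37*(-13) = -15 - 481 = -496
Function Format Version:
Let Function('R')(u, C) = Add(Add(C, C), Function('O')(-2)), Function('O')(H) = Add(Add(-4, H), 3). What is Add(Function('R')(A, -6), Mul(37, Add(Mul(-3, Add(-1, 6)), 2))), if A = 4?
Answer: -496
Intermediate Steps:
Function('O')(H) = Add(-1, H)
Function('R')(u, C) = Add(-3, Mul(2, C)) (Function('R')(u, C) = Add(Add(C, C), Add(-1, -2)) = Add(Mul(2, C), -3) = Add(-3, Mul(2, C)))
Add(Function('R')(A, -6), Mul(37, Add(Mul(-3, Add(-1, 6)), 2))) = Add(Add(-3, Mul(2, -6)), Mul(37, Add(Mul(-3, Add(-1, 6)), 2))) = Add(Add(-3, -12), Mul(37, Add(Mul(-3, 5), 2))) = Add(-15, Mul(37, Add(-15, 2))) = Add(-15, Mul(37, -13)) = Add(-15, -481) = -496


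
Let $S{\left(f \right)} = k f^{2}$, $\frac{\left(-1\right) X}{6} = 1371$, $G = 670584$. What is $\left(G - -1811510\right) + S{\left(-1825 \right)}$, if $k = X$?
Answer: $-27395239156$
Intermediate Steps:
$X = -8226$ ($X = \left(-6\right) 1371 = -8226$)
$k = -8226$
$S{\left(f \right)} = - 8226 f^{2}$
$\left(G - -1811510\right) + S{\left(-1825 \right)} = \left(670584 - -1811510\right) - 8226 \left(-1825\right)^{2} = \left(670584 + 1811510\right) - 27397721250 = 2482094 - 27397721250 = -27395239156$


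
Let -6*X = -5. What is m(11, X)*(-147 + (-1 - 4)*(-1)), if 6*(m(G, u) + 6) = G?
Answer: 1775/3 ≈ 591.67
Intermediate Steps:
X = 5/6 (X = -1/6*(-5) = 5/6 ≈ 0.83333)
m(G, u) = -6 + G/6
m(11, X)*(-147 + (-1 - 4)*(-1)) = (-6 + (1/6)*11)*(-147 + (-1 - 4)*(-1)) = (-6 + 11/6)*(-147 - 5*(-1)) = -25*(-147 + 5)/6 = -25/6*(-142) = 1775/3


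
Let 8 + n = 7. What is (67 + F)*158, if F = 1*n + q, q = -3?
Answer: 9954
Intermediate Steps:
n = -1 (n = -8 + 7 = -1)
F = -4 (F = 1*(-1) - 3 = -1 - 3 = -4)
(67 + F)*158 = (67 - 4)*158 = 63*158 = 9954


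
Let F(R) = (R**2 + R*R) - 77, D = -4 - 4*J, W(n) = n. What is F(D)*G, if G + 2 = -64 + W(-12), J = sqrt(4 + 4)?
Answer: -16458 - 9984*sqrt(2) ≈ -30578.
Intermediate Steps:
J = 2*sqrt(2) (J = sqrt(8) = 2*sqrt(2) ≈ 2.8284)
D = -4 - 8*sqrt(2) ≈ -15.314
F(R) = -77 + 2*R**2 (F(R) = (R**2 + R**2) - 77 = 2*R**2 - 77 = -77 + 2*R**2)
G = -78 (G = -2 + (-64 - 12) = -2 - 76 = -78)
F(D)*G = (-77 + 2*(-4 - 8*sqrt(2))**2)*(-78) = 6006 - 156*(-4 - 8*sqrt(2))**2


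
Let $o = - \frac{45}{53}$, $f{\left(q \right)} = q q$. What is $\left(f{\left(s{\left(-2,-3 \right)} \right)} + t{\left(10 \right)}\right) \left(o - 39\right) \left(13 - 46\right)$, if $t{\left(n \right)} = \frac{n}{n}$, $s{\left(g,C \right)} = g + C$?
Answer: $\frac{1812096}{53} \approx 34191.0$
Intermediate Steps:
$s{\left(g,C \right)} = C + g$
$t{\left(n \right)} = 1$
$f{\left(q \right)} = q^{2}$
$o = - \frac{45}{53}$ ($o = \left(-45\right) \frac{1}{53} = - \frac{45}{53} \approx -0.84906$)
$\left(f{\left(s{\left(-2,-3 \right)} \right)} + t{\left(10 \right)}\right) \left(o - 39\right) \left(13 - 46\right) = \left(\left(-3 - 2\right)^{2} + 1\right) \left(- \frac{45}{53} - 39\right) \left(13 - 46\right) = \left(\left(-5\right)^{2} + 1\right) \left(\left(- \frac{2112}{53}\right) \left(-33\right)\right) = \left(25 + 1\right) \frac{69696}{53} = 26 \cdot \frac{69696}{53} = \frac{1812096}{53}$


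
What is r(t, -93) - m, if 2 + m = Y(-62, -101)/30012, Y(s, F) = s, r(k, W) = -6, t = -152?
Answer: -59993/15006 ≈ -3.9979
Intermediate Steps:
m = -30043/15006 (m = -2 - 62/30012 = -2 - 62*1/30012 = -2 - 31/15006 = -30043/15006 ≈ -2.0021)
r(t, -93) - m = -6 - 1*(-30043/15006) = -6 + 30043/15006 = -59993/15006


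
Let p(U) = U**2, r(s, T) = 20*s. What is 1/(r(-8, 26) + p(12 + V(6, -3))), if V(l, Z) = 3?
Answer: 1/65 ≈ 0.015385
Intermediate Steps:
1/(r(-8, 26) + p(12 + V(6, -3))) = 1/(20*(-8) + (12 + 3)**2) = 1/(-160 + 15**2) = 1/(-160 + 225) = 1/65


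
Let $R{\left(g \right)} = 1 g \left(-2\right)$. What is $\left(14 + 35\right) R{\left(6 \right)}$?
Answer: $-588$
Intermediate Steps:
$R{\left(g \right)} = - 2 g$ ($R{\left(g \right)} = g \left(-2\right) = - 2 g$)
$\left(14 + 35\right) R{\left(6 \right)} = \left(14 + 35\right) \left(\left(-2\right) 6\right) = 49 \left(-12\right) = -588$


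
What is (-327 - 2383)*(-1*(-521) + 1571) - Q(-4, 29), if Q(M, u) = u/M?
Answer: -22677251/4 ≈ -5.6693e+6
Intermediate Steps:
(-327 - 2383)*(-1*(-521) + 1571) - Q(-4, 29) = (-327 - 2383)*(-1*(-521) + 1571) - 29/(-4) = -2710*(521 + 1571) - 29*(-1)/4 = -2710*2092 - 1*(-29/4) = -5669320 + 29/4 = -22677251/4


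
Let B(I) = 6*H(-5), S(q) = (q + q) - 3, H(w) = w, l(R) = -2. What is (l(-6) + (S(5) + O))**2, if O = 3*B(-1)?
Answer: 7225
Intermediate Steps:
S(q) = -3 + 2*q (S(q) = 2*q - 3 = -3 + 2*q)
B(I) = -30 (B(I) = 6*(-5) = -30)
O = -90 (O = 3*(-30) = -90)
(l(-6) + (S(5) + O))**2 = (-2 + ((-3 + 2*5) - 90))**2 = (-2 + ((-3 + 10) - 90))**2 = (-2 + (7 - 90))**2 = (-2 - 83)**2 = (-85)**2 = 7225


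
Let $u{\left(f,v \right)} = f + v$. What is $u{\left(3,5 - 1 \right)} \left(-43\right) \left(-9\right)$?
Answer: $2709$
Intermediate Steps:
$u{\left(3,5 - 1 \right)} \left(-43\right) \left(-9\right) = \left(3 + \left(5 - 1\right)\right) \left(-43\right) \left(-9\right) = \left(3 + 4\right) \left(-43\right) \left(-9\right) = 7 \left(-43\right) \left(-9\right) = \left(-301\right) \left(-9\right) = 2709$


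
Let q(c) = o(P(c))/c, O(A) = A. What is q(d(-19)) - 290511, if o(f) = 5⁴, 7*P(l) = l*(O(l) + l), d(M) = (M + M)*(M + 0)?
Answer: -209748317/722 ≈ -2.9051e+5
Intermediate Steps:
d(M) = 2*M² (d(M) = (2*M)*M = 2*M²)
P(l) = 2*l²/7 (P(l) = (l*(l + l))/7 = (l*(2*l))/7 = (2*l²)/7 = 2*l²/7)
o(f) = 625
q(c) = 625/c
q(d(-19)) - 290511 = 625/((2*(-19)²)) - 290511 = 625/((2*361)) - 290511 = 625/722 - 290511 = -209748317/722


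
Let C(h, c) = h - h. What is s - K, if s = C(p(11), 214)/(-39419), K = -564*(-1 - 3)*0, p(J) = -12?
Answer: 0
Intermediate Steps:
C(h, c) = 0
K = 0 (K = -(-2256)*0 = -564*0 = 0)
s = 0 (s = 0/(-39419) = 0*(-1/39419) = 0)
s - K = 0 - 1*0 = 0 + 0 = 0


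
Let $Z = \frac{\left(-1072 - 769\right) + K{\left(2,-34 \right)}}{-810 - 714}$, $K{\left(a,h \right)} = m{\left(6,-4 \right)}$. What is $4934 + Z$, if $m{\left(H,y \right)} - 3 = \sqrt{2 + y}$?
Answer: $\frac{3760627}{762} - \frac{i \sqrt{2}}{1524} \approx 4935.2 - 0.00092796 i$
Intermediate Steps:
$m{\left(H,y \right)} = 3 + \sqrt{2 + y}$
$K{\left(a,h \right)} = 3 + i \sqrt{2}$ ($K{\left(a,h \right)} = 3 + \sqrt{2 - 4} = 3 + \sqrt{-2} = 3 + i \sqrt{2}$)
$Z = \frac{919}{762} - \frac{i \sqrt{2}}{1524}$ ($Z = \frac{\left(-1072 - 769\right) + \left(3 + i \sqrt{2}\right)}{-810 - 714} = \frac{\left(-1072 - 769\right) + \left(3 + i \sqrt{2}\right)}{-1524} = \left(-1841 + \left(3 + i \sqrt{2}\right)\right) \left(- \frac{1}{1524}\right) = \left(-1838 + i \sqrt{2}\right) \left(- \frac{1}{1524}\right) = \frac{919}{762} - \frac{i \sqrt{2}}{1524} \approx 1.206 - 0.00092796 i$)
$4934 + Z = 4934 + \left(\frac{919}{762} - \frac{i \sqrt{2}}{1524}\right) = \frac{3760627}{762} - \frac{i \sqrt{2}}{1524}$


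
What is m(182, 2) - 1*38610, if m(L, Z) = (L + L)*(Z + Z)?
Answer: -37154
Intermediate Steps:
m(L, Z) = 4*L*Z (m(L, Z) = (2*L)*(2*Z) = 4*L*Z)
m(182, 2) - 1*38610 = 4*182*2 - 1*38610 = 1456 - 38610 = -37154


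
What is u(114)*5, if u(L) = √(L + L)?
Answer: 10*√57 ≈ 75.498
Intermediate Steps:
u(L) = √2*√L (u(L) = √(2*L) = √2*√L)
u(114)*5 = (√2*√114)*5 = (2*√57)*5 = 10*√57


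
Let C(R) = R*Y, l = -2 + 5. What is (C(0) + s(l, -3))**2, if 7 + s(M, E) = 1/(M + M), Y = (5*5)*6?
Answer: 1681/36 ≈ 46.694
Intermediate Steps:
l = 3
Y = 150 (Y = 25*6 = 150)
s(M, E) = -7 + 1/(2*M) (s(M, E) = -7 + 1/(M + M) = -7 + 1/(2*M))
C(R) = 150*R (C(R) = R*150 = 150*R)
(C(0) + s(l, -3))**2 = (150*0 + (-7 + (1/2)/3))**2 = (0 + (-7 + (1/2)*(1/3)))**2 = (0 + (-7 + 1/6))**2 = (0 - 41/6)**2 = (-41/6)**2 = 1681/36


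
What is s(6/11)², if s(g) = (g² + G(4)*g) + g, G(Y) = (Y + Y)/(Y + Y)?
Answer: 28224/14641 ≈ 1.9277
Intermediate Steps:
G(Y) = 1 (G(Y) = (2*Y)/((2*Y)) = (2*Y)*(1/(2*Y)) = 1)
s(g) = g² + 2*g (s(g) = (g² + 1*g) + g = (g² + g) + g = (g + g²) + g = g² + 2*g)
s(6/11)² = ((6/11)*(2 + 6/11))² = ((6*(1/11))*(2 + 6*(1/11)))² = (6*(2 + 6/11)/11)² = ((6/11)*(28/11))² = (168/121)² = 28224/14641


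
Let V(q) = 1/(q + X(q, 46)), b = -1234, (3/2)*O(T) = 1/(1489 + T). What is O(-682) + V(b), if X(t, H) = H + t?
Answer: 2423/5863662 ≈ 0.00041322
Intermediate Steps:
O(T) = 2/(3*(1489 + T))
V(q) = 1/(46 + 2*q) (V(q) = 1/(q + (46 + q)) = 1/(46 + 2*q))
O(-682) + V(b) = 2/(3*(1489 - 682)) + 1/(2*(23 - 1234)) = (2/3)/807 + (1/2)/(-1211) = (2/3)*(1/807) + (1/2)*(-1/1211) = 2/2421 - 1/2422 = 2423/5863662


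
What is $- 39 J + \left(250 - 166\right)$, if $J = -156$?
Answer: $6168$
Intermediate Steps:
$- 39 J + \left(250 - 166\right) = \left(-39\right) \left(-156\right) + \left(250 - 166\right) = 6084 + 84 = 6168$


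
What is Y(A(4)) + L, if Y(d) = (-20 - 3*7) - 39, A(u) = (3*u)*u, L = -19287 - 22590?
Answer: -41957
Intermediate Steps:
L = -41877
A(u) = 3*u²
Y(d) = -80 (Y(d) = (-20 - 21) - 39 = -41 - 39 = -80)
Y(A(4)) + L = -80 - 41877 = -41957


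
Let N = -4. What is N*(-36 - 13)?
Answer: 196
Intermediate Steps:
N*(-36 - 13) = -4*(-36 - 13) = -4*(-49) = 196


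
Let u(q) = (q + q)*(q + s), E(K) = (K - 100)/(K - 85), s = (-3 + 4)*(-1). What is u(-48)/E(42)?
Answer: 101136/29 ≈ 3487.4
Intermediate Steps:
s = -1 (s = 1*(-1) = -1)
E(K) = (-100 + K)/(-85 + K)
u(q) = 2*q*(-1 + q) (u(q) = (q + q)*(q - 1) = (2*q)*(-1 + q) = 2*q*(-1 + q))
u(-48)/E(42) = (2*(-48)*(-1 - 48))/(((-100 + 42)/(-85 + 42))) = (2*(-48)*(-49))/((-58/(-43))) = 4704/((-1/43*(-58))) = 4704/(58/43) = 4704*(43/58) = 101136/29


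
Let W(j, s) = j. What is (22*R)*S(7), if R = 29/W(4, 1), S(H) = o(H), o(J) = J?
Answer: 2233/2 ≈ 1116.5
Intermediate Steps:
S(H) = H
R = 29/4 ≈ 7.2500
(22*R)*S(7) = (22*(29/4))*7 = (319/2)*7 = 2233/2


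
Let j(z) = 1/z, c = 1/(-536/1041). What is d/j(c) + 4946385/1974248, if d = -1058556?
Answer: 271942331481471/132274616 ≈ 2.0559e+6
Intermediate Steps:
c = -1041/536 (c = 1/(-536*1/1041) = 1/(-536/1041) = -1041/536 ≈ -1.9422)
d/j(c) + 4946385/1974248 = -1058556/(1/(-1041/536)) + 4946385/1974248 = -1058556/(-536/1041) + 4946385*(1/1974248) = -1058556*(-1041/536) + 4946385/1974248 = 275489199/134 + 4946385/1974248 = 271942331481471/132274616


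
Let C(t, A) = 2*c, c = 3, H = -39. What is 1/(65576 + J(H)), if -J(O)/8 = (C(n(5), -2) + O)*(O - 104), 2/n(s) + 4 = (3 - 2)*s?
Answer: 1/27824 ≈ 3.5940e-5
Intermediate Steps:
n(s) = 2/(-4 + s) (n(s) = 2/(-4 + (3 - 2)*s) = 2/(-4 + 1*s) = 2/(-4 + s))
C(t, A) = 6 (C(t, A) = 2*3 = 6)
J(O) = -8*(-104 + O)*(6 + O) (J(O) = -8*(6 + O)*(O - 104) = -8*(6 + O)*(-104 + O) = -8*(-104 + O)*(6 + O))
1/(65576 + J(H)) = 1/(65576 + (4992 - 8*(-39)**2 + 784*(-39))) = 1/(65576 + (4992 - 8*1521 - 30576)) = 1/(65576 + (4992 - 12168 - 30576)) = 1/(65576 - 37752) = 1/27824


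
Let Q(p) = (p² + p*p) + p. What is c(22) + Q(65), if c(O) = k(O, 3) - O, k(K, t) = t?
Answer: 8496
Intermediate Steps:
Q(p) = p + 2*p² (Q(p) = (p² + p²) + p = 2*p² + p = p + 2*p²)
c(O) = 3 - O
c(22) + Q(65) = (3 - 1*22) + 65*(1 + 2*65) = (3 - 22) + 65*(1 + 130) = -19 + 65*131 = -19 + 8515 = 8496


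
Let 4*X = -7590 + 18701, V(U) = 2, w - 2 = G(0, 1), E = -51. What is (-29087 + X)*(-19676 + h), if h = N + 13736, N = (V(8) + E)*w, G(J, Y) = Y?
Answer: 640577619/4 ≈ 1.6014e+8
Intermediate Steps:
w = 3 (w = 2 + 1 = 3)
X = 11111/4 (X = (-7590 + 18701)/4 = (¼)*11111 = 11111/4 ≈ 2777.8)
N = -147 (N = (2 - 51)*3 = -49*3 = -147)
h = 13589 (h = -147 + 13736 = 13589)
(-29087 + X)*(-19676 + h) = (-29087 + 11111/4)*(-19676 + 13589) = -105237/4*(-6087) = 640577619/4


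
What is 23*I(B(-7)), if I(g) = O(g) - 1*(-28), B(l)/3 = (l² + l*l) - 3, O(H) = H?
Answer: 7199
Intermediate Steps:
B(l) = -9 + 6*l² (B(l) = 3*((l² + l*l) - 3) = 3*((l² + l²) - 3) = 3*(2*l² - 3) = 3*(-3 + 2*l²) = -9 + 6*l²)
I(g) = 28 + g (I(g) = g - 1*(-28) = g + 28 = 28 + g)
23*I(B(-7)) = 23*(28 + (-9 + 6*(-7)²)) = 23*(28 + (-9 + 6*49)) = 23*(28 + (-9 + 294)) = 23*(28 + 285) = 23*313 = 7199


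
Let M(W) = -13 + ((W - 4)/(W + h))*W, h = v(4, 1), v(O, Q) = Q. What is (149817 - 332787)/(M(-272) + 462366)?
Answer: -49584870/125222591 ≈ -0.39597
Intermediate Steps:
h = 1
M(W) = -13 + W*(-4 + W)/(1 + W) (M(W) = -13 + ((W - 4)/(W + 1))*W = -13 + ((-4 + W)/(1 + W))*W = -13 + W*(-4 + W)/(1 + W))
(149817 - 332787)/(M(-272) + 462366) = (149817 - 332787)/((-13 + (-272)**2 - 17*(-272))/(1 - 272) + 462366) = -182970/((-13 + 73984 + 4624)/(-271) + 462366) = -182970/(-1/271*78595 + 462366) = -182970/(-78595/271 + 462366) = -182970/125222591/271 = -182970*271/125222591 = -49584870/125222591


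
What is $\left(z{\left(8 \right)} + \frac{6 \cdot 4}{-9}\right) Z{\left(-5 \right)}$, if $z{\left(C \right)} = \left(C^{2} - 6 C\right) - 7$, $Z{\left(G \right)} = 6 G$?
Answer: $-190$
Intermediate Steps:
$z{\left(C \right)} = -7 + C^{2} - 6 C$
$\left(z{\left(8 \right)} + \frac{6 \cdot 4}{-9}\right) Z{\left(-5 \right)} = \left(\left(-7 + 8^{2} - 48\right) + \frac{6 \cdot 4}{-9}\right) 6 \left(-5\right) = \left(\left(-7 + 64 - 48\right) + 24 \left(- \frac{1}{9}\right)\right) \left(-30\right) = \left(9 - \frac{8}{3}\right) \left(-30\right) = \frac{19}{3} \left(-30\right) = -190$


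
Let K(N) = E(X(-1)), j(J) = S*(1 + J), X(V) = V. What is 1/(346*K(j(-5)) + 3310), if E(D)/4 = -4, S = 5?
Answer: -1/2226 ≈ -0.00044924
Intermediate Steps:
E(D) = -16 (E(D) = 4*(-4) = -16)
j(J) = 5 + 5*J (j(J) = 5*(1 + J) = 5 + 5*J)
K(N) = -16
1/(346*K(j(-5)) + 3310) = 1/(346*(-16) + 3310) = 1/(-5536 + 3310) = 1/(-2226) = -1/2226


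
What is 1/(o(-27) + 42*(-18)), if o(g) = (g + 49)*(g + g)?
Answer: -1/1944 ≈ -0.00051440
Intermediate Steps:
o(g) = 2*g*(49 + g) (o(g) = (49 + g)*(2*g) = 2*g*(49 + g))
1/(o(-27) + 42*(-18)) = 1/(2*(-27)*(49 - 27) + 42*(-18)) = 1/(2*(-27)*22 - 756) = 1/(-1188 - 756) = 1/(-1944) = -1/1944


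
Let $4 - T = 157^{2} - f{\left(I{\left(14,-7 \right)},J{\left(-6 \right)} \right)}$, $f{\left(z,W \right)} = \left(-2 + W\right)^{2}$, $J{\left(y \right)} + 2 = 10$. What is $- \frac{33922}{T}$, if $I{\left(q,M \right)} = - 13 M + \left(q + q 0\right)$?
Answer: $\frac{33922}{24609} \approx 1.3784$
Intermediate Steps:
$I{\left(q,M \right)} = q - 13 M$ ($I{\left(q,M \right)} = - 13 M + \left(q + 0\right) = - 13 M + q = q - 13 M$)
$J{\left(y \right)} = 8$ ($J{\left(y \right)} = -2 + 10 = 8$)
$T = -24609$ ($T = 4 - \left(157^{2} - \left(-2 + 8\right)^{2}\right) = 4 - \left(24649 - 6^{2}\right) = 4 - \left(24649 - 36\right) = 4 - 24613 = -24609$)
$- \frac{33922}{T} = - \frac{33922}{-24609} = \left(-33922\right) \left(- \frac{1}{24609}\right) = \frac{33922}{24609}$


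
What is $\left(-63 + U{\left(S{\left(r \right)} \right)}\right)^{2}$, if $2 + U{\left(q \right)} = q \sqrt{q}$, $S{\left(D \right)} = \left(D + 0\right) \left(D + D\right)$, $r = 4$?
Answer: $36993 - 16640 \sqrt{2} \approx 13460.0$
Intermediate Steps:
$S{\left(D \right)} = 2 D^{2}$ ($S{\left(D \right)} = D 2 D = 2 D^{2}$)
$U{\left(q \right)} = -2 + q^{\frac{3}{2}}$ ($U{\left(q \right)} = -2 + q \sqrt{q} = -2 + q^{\frac{3}{2}}$)
$\left(-63 + U{\left(S{\left(r \right)} \right)}\right)^{2} = \left(-63 - \left(2 - \left(2 \cdot 4^{2}\right)^{\frac{3}{2}}\right)\right)^{2} = \left(-63 - \left(2 - \left(2 \cdot 16\right)^{\frac{3}{2}}\right)\right)^{2} = \left(-63 - \left(2 - 32^{\frac{3}{2}}\right)\right)^{2} = \left(-63 - \left(2 - 128 \sqrt{2}\right)\right)^{2} = \left(-65 + 128 \sqrt{2}\right)^{2}$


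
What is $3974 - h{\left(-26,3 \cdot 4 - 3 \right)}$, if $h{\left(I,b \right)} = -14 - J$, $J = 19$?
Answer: $4007$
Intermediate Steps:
$h{\left(I,b \right)} = -33$ ($h{\left(I,b \right)} = -14 - 19 = -33$)
$3974 - h{\left(-26,3 \cdot 4 - 3 \right)} = 3974 - -33 = 3974 + 33 = 4007$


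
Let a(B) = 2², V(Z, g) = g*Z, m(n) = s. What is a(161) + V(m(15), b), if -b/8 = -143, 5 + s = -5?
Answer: -11436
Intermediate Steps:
s = -10 (s = -5 - 5 = -10)
b = 1144 (b = -8*(-143) = 1144)
m(n) = -10
V(Z, g) = Z*g
a(B) = 4
a(161) + V(m(15), b) = 4 - 10*1144 = 4 - 11440 = -11436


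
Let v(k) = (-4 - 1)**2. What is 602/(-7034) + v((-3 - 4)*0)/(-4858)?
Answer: -1550183/17085586 ≈ -0.090730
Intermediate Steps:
v(k) = 25 (v(k) = (-5)**2 = 25)
602/(-7034) + v((-3 - 4)*0)/(-4858) = 602/(-7034) + 25/(-4858) = 602*(-1/7034) + 25*(-1/4858) = -301/3517 - 25/4858 = -1550183/17085586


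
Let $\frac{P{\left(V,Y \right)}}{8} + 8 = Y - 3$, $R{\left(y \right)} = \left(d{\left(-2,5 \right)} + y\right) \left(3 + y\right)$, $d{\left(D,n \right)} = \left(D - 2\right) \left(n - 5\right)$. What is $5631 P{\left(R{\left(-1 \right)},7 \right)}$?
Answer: $-180192$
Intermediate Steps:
$d{\left(D,n \right)} = \left(-5 + n\right) \left(-2 + D\right)$ ($d{\left(D,n \right)} = \left(-2 + D\right) \left(-5 + n\right) = \left(-5 + n\right) \left(-2 + D\right)$)
$R{\left(y \right)} = y \left(3 + y\right)$ ($R{\left(y \right)} = \left(\left(10 - -10 - 10 - 10\right) + y\right) \left(3 + y\right) = \left(\left(10 + 10 - 10 - 10\right) + y\right) \left(3 + y\right) = \left(0 + y\right) \left(3 + y\right) = y \left(3 + y\right)$)
$P{\left(V,Y \right)} = -88 + 8 Y$ ($P{\left(V,Y \right)} = -64 + 8 \left(Y - 3\right) = -64 + 8 \left(-3 + Y\right) = -64 + \left(-24 + 8 Y\right) = -88 + 8 Y$)
$5631 P{\left(R{\left(-1 \right)},7 \right)} = 5631 \left(-88 + 8 \cdot 7\right) = 5631 \left(-88 + 56\right) = 5631 \left(-32\right) = -180192$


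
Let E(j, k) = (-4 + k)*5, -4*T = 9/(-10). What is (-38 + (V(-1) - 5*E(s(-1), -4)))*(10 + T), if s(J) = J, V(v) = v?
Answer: 65849/40 ≈ 1646.2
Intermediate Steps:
T = 9/40 (T = -9/(4*(-10)) = -9*(-1)/(4*10) = -1/4*(-9/10) = 9/40 ≈ 0.22500)
E(j, k) = -20 + 5*k
(-38 + (V(-1) - 5*E(s(-1), -4)))*(10 + T) = (-38 + (-1 - 5*(-20 + 5*(-4))))*(10 + 9/40) = (-38 + (-1 - 5*(-20 - 20)))*(409/40) = (-38 + (-1 - 5*(-40)))*(409/40) = (-38 + (-1 + 200))*(409/40) = (-38 + 199)*(409/40) = 161*(409/40) = 65849/40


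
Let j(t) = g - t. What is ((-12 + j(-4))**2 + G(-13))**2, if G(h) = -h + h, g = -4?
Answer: 20736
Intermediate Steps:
j(t) = -4 - t
G(h) = 0
((-12 + j(-4))**2 + G(-13))**2 = ((-12 + (-4 - 1*(-4)))**2 + 0)**2 = ((-12 + (-4 + 4))**2 + 0)**2 = ((-12 + 0)**2 + 0)**2 = ((-12)**2 + 0)**2 = (144 + 0)**2 = 144**2 = 20736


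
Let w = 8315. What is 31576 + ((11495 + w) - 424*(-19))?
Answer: 59442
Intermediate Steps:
31576 + ((11495 + w) - 424*(-19)) = 31576 + ((11495 + 8315) - 424*(-19)) = 31576 + (19810 + 8056) = 31576 + 27866 = 59442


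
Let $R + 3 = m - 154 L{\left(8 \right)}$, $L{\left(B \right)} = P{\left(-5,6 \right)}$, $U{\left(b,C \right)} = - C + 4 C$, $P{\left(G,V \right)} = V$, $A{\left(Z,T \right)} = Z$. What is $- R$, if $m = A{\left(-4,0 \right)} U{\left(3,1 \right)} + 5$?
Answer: $934$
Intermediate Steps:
$U{\left(b,C \right)} = 3 C$
$L{\left(B \right)} = 6$
$m = -7$ ($m = - 4 \cdot 3 \cdot 1 + 5 = \left(-4\right) 3 + 5 = -12 + 5 = -7$)
$R = -934$ ($R = -3 - 931 = -934$)
$- R = \left(-1\right) \left(-934\right) = 934$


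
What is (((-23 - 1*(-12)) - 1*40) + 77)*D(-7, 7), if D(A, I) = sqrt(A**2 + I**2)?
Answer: 182*sqrt(2) ≈ 257.39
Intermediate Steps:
(((-23 - 1*(-12)) - 1*40) + 77)*D(-7, 7) = (((-23 - 1*(-12)) - 1*40) + 77)*sqrt((-7)**2 + 7**2) = (((-23 + 12) - 40) + 77)*sqrt(49 + 49) = ((-11 - 40) + 77)*sqrt(98) = (-51 + 77)*(7*sqrt(2)) = 26*(7*sqrt(2)) = 182*sqrt(2)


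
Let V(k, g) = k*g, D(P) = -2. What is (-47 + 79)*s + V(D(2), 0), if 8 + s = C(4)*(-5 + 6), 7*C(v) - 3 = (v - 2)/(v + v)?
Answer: -1688/7 ≈ -241.14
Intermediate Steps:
C(v) = 3/7 + (-2 + v)/(14*v) (C(v) = 3/7 + ((v - 2)/(v + v))/7 = 3/7 + ((-2 + v)/((2*v)))/7 = 3/7 + ((1/(2*v))*(-2 + v))/7 = 3/7 + ((-2 + v)/(2*v))/7 = 3/7 + (-2 + v)/(14*v))
V(k, g) = g*k
s = -211/28 (s = -8 + ((1/14)*(-2 + 7*4)/4)*(-5 + 6) = -8 + ((1/14)*(¼)*(-2 + 28))*1 = -8 + ((1/14)*(¼)*26)*1 = -8 + (13/28)*1 = -8 + 13/28 = -211/28 ≈ -7.5357)
(-47 + 79)*s + V(D(2), 0) = (-47 + 79)*(-211/28) + 0*(-2) = 32*(-211/28) + 0 = -1688/7 + 0 = -1688/7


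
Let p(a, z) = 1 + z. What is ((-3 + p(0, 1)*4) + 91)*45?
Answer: 4320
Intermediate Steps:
((-3 + p(0, 1)*4) + 91)*45 = ((-3 + (1 + 1)*4) + 91)*45 = ((-3 + 2*4) + 91)*45 = ((-3 + 8) + 91)*45 = (5 + 91)*45 = 96*45 = 4320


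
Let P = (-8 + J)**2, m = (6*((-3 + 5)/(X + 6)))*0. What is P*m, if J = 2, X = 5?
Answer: 0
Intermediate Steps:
m = 0 (m = (6*((-3 + 5)/(5 + 6)))*0 = (6*(2/11))*0 = (12/11)*0 = 0)
P = 36 (P = (-8 + 2)**2 = (-6)**2 = 36)
P*m = 36*0 = 0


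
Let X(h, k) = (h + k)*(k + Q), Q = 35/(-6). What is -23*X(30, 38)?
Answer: -150926/3 ≈ -50309.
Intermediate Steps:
Q = -35/6 (Q = 35*(-1/6) = -35/6 ≈ -5.8333)
X(h, k) = (-35/6 + k)*(h + k) (X(h, k) = (h + k)*(k - 35/6) = (h + k)*(-35/6 + k) = (-35/6 + k)*(h + k))
-23*X(30, 38) = -23*(38**2 - 35/6*30 - 35/6*38 + 30*38) = -23*(1444 - 175 - 665/3 + 1140) = -23*6562/3 = -150926/3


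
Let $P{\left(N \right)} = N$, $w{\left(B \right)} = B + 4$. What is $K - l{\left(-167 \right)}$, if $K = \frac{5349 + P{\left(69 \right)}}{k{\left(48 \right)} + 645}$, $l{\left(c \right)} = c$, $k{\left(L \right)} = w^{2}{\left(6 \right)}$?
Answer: $\frac{129833}{745} \approx 174.27$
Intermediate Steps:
$w{\left(B \right)} = 4 + B$
$k{\left(L \right)} = 100$ ($k{\left(L \right)} = \left(4 + 6\right)^{2} = 10^{2} = 100$)
$K = \frac{5418}{745}$ ($K = \frac{5349 + 69}{100 + 645} = \frac{5418}{745} \approx 7.2725$)
$K - l{\left(-167 \right)} = \frac{5418}{745} - -167 = \frac{5418}{745} + 167 = \frac{129833}{745}$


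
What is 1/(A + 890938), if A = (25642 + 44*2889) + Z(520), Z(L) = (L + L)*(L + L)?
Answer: 1/2125296 ≈ 4.7052e-7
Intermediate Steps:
Z(L) = 4*L**2 (Z(L) = (2*L)*(2*L) = 4*L**2)
A = 1234358 (A = (25642 + 44*2889) + 4*520**2 = (25642 + 127116) + 4*270400 = 152758 + 1081600 = 1234358)
1/(A + 890938) = 1/(1234358 + 890938) = 1/2125296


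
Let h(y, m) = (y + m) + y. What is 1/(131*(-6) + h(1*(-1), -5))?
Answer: -1/793 ≈ -0.0012610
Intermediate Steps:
h(y, m) = m + 2*y (h(y, m) = (m + y) + y = m + 2*y)
1/(131*(-6) + h(1*(-1), -5)) = 1/(131*(-6) + (-5 + 2*(1*(-1)))) = 1/(-786 + (-5 + 2*(-1))) = 1/(-786 + (-5 - 2)) = 1/(-786 - 7) = 1/(-793) = -1/793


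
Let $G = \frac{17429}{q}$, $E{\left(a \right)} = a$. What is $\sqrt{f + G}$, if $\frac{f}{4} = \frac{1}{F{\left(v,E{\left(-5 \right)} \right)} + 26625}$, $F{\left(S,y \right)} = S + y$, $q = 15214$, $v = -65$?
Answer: $\frac{\sqrt{187010328843379270}}{404007770} \approx 1.0704$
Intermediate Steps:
$G = \frac{17429}{15214} \approx 1.1456$
$f = \frac{4}{26555}$ ($f = \frac{4}{\left(-65 - 5\right) + 26625} = \frac{4}{-70 + 26625} = \frac{4}{26555} \approx 0.00015063$)
$\sqrt{f + G} = \sqrt{\frac{4}{26555} + \frac{17429}{15214}} = \sqrt{\frac{462887951}{404007770}} = \frac{\sqrt{187010328843379270}}{404007770}$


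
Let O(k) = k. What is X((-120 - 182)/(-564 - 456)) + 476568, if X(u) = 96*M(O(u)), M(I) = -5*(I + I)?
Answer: 8096824/17 ≈ 4.7628e+5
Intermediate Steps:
M(I) = -10*I
X(u) = -960*u (X(u) = 96*(-10*u) = -960*u)
X((-120 - 182)/(-564 - 456)) + 476568 = -960*(-120 - 182)/(-564 - 456) + 476568 = -(-289920)/(-1020) + 476568 = -(-289920)*(-1)/1020 + 476568 = -960*151/510 + 476568 = -4832/17 + 476568 = 8096824/17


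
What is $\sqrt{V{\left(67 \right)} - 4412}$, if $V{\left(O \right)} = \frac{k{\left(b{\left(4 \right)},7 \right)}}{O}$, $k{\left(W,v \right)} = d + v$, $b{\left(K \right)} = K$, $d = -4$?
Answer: $\frac{i \sqrt{19805267}}{67} \approx 66.423 i$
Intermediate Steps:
$k{\left(W,v \right)} = -4 + v$
$V{\left(O \right)} = \frac{3}{O}$ ($V{\left(O \right)} = \frac{-4 + 7}{O} = \frac{3}{O}$)
$\sqrt{V{\left(67 \right)} - 4412} = \sqrt{\frac{3}{67} - 4412} = \sqrt{- \frac{295601}{67}} = \frac{i \sqrt{19805267}}{67}$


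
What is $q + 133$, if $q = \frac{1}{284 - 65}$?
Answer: $\frac{29128}{219} \approx 133.0$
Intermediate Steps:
$q = \frac{1}{219} \approx 0.0045662$
$q + 133 = \frac{1}{219} + 133 = \frac{29128}{219}$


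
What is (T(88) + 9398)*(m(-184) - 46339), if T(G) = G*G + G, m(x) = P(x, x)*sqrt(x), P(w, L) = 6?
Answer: -798420970 + 206760*I*sqrt(46) ≈ -7.9842e+8 + 1.4023e+6*I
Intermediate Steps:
m(x) = 6*sqrt(x)
T(G) = G + G**2 (T(G) = G**2 + G = G + G**2)
(T(88) + 9398)*(m(-184) - 46339) = (88*(1 + 88) + 9398)*(6*sqrt(-184) - 46339) = (88*89 + 9398)*(6*(2*I*sqrt(46)) - 46339) = (7832 + 9398)*(12*I*sqrt(46) - 46339) = 17230*(-46339 + 12*I*sqrt(46)) = -798420970 + 206760*I*sqrt(46)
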